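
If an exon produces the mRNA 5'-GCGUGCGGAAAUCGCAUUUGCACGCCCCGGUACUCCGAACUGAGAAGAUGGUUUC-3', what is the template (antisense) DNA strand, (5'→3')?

Replace U with T to get the coding DNA strand: GCGTGCGGAAATCGCATTTGCACGCCCCGGTACTCCGAACTGAGAAGATGGTTTC. The template strand is its reverse complement (complement CGCACGCCTTTAGCGTAAACGTGCGGGGCCATGAGGCTTGACTCTTCTACCAAAG, then reverse).

5′-GAAACCATCTTCTCAGTTCGGAGTACCGGGGCGTGCAAATGCGATTTCCGCACGC-3′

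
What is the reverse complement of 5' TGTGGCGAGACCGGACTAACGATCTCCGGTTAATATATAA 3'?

Reading the sequence 3'→5' and pairing each base (A↔T, G↔C) gives the reverse complement directly.

5'-TTATATATTAACCGGAGATCGTTAGTCCGGTCTCGCCACA-3'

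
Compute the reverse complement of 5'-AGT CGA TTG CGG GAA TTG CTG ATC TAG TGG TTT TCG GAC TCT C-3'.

Reading the sequence 3'→5' and pairing each base (A↔T, G↔C) gives the reverse complement directly.

5'-GAGAGTCCGAAAACCACTAGATCAGCAATTCCCGCAATCGACT-3'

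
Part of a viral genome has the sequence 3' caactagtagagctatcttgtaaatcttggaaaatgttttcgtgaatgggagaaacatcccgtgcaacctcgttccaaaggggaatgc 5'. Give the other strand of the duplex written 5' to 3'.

The strand is given 3'→5', so its complement runs 5'→3' in the same left-to-right order: pair each base A↔T, G↔C.

5'-GTTGATCATCTCGATAGAACATTTAGAACCTTTTACAAAAGCACTTACCCTCTTTGTAGGGCACGTTGGAGCAAGGTTTCCCCTTACG-3'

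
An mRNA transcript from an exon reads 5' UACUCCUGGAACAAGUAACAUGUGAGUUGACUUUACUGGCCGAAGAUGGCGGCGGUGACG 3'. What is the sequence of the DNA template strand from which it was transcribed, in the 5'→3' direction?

5'-CGTCACCGCCGCCATCTTCGGCCAGTAAAGTCAACTCACATGTTACTTGTTCCAGGAGTA-3'

Replace U with T to get the coding DNA strand: TACTCCTGGAACAAGTAACATGTGAGTTGACTTTACTGGCCGAAGATGGCGGCGGTGACG. The template strand is its reverse complement (complement ATGAGGACCTTGTTCATTGTACACTCAACTGAAATGACCGGCTTCTACCGCCGCCACTGC, then reverse).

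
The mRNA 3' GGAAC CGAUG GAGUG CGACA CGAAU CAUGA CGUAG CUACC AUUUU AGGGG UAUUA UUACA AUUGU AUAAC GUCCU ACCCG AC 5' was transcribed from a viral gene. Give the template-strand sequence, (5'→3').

Written 5'→3' the mRNA is CAGCCCAUCCUGCAAUAUGUUAACAUUAUUAUGGGGAUUUUACCAUCGAUGCAGUACUAAGCACAGCGUGAGGUAGCCAAGG, so the coding DNA strand is CAGCCCATCCTGCAATATGTTAACATTATTATGGGGATTTTACCATCGATGCAGTACTAAGCACAGCGTGAGGTAGCCAAGG. The template is its reverse complement.

5'-CCTTGGCTACCTCACGCTGTGCTTAGTACTGCATCGATGGTAAAATCCCCATAATAATGTTAACATATTGCAGGATGGGCTG-3'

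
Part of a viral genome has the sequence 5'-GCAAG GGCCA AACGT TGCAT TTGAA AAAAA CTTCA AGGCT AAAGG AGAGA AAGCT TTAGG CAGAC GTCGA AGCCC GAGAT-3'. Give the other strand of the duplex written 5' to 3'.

5'-ATCTCGGGCTTCGACGTCTGCCTAAAGCTTTCTCTCCTTTAGCCTTGAAGTTTTTTTCAAATGCAACGTTTGGCCCTTGC-3'

Pairing A↔T and G↔C gives CGTTCCCGGTTTGCAACGTAAACTTTTTTTGAAGTTCCGATTTCCTCTCTTTCGAAATCCGTCTGCAGCTTCGGGCTCTA, running 3'→5'. Reverse for the 5'→3' convention.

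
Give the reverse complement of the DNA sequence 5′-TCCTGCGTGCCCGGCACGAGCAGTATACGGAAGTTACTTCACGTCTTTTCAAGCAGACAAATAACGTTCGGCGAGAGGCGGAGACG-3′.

5'-CGTCTCCGCCTCTCGCCGAACGTTATTTGTCTGCTTGAAAAGACGTGAAGTAACTTCCGTATACTGCTCGTGCCGGGCACGCAGGA-3'

Reading the sequence 3'→5' and pairing each base (A↔T, G↔C) gives the reverse complement directly.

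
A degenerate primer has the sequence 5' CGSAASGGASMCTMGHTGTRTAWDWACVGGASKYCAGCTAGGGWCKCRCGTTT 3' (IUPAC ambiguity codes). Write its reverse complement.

Standard pairs A↔T, G↔C; ambiguity codes pair R↔Y, M↔K, W↔W, S↔S, D↔H, V↔B. Complement (GCSTTSCCTSKGAKCDACAYATWHWTGBCCTSMRGTCGATCCCWGMGYGCAAA), then reverse for 5'→3'.

5′-AAACGYGMGWCCCTAGCTGRMSTCCBGTWHWTAYACADCKAGKSTCCSTTSCG-3′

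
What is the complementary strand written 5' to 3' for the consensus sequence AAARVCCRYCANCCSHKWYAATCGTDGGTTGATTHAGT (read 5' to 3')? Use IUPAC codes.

5'-ACTDAATCAACCHACGATTRWMDSGGNTGRYGGBYTTT-3'

Standard pairs A↔T, G↔C; ambiguity codes pair R↔Y, K↔M, W↔W, S↔S, D↔H, V↔B, N↔N. Complement (TTTYBGGYRGTNGGSDMWRTTAGCAHCCAACTAADTCA), then reverse for 5'→3'.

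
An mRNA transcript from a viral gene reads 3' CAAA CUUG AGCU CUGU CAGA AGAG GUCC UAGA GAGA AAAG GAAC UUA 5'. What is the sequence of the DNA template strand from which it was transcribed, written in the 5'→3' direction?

5'-GTTTGAACTCGAGACAGTCTTCTCCAGGATCTCTCTTTTCCTTGAAT-3'

Written 5'→3' the mRNA is AUUCAAGGAAAAGAGAGAUCCUGGAGAAGACUGUCUCGAGUUCAAAC, so the coding DNA strand is ATTCAAGGAAAAGAGAGATCCTGGAGAAGACTGTCTCGAGTTCAAAC. The template is its reverse complement.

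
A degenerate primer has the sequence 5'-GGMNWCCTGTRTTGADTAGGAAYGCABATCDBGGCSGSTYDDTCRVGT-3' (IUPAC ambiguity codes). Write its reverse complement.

5'-ACBYGAHHRASCSGCCVHGATVTGCRTTCCTAHTCAAYACAGGWNKCC-3'

Standard pairs A↔T, G↔C; ambiguity codes pair R↔Y, M↔K, W↔W, S↔S, B↔V, D↔H, N↔N. Complement (CCKNWGGACAYAACTHATCCTTRCGTVTAGHVCCGSCSARHHAGYBCA), then reverse for 5'→3'.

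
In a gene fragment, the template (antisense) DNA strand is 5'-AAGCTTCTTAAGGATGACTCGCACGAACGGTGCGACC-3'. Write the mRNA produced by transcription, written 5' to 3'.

RNA polymerase reads the template 3'→5' and synthesizes mRNA 5'→3' by base-pairing (A→U, T→A, G↔C). The complement of the template is TTCGAAGAATTCCTACTGAGCGTGCTTGCCACGCTGG; antiparallel, so 5'→3' the coding strand is GGTCGCACCGTTCGTGCGAGTCATCCTTAAGAAGCTT. Replace T with U for the mRNA.

5'-GGUCGCACCGUUCGUGCGAGUCAUCCUUAAGAAGCUU-3'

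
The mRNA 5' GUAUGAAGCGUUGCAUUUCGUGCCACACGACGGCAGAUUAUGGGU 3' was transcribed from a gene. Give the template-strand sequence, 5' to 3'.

Replace U with T to get the coding DNA strand: GTATGAAGCGTTGCATTTCGTGCCACACGACGGCAGATTATGGGT. The template strand is its reverse complement (complement CATACTTCGCAACGTAAAGCACGGTGTGCTGCCGTCTAATACCCA, then reverse).

5'-ACCCATAATCTGCCGTCGTGTGGCACGAAATGCAACGCTTCATAC-3'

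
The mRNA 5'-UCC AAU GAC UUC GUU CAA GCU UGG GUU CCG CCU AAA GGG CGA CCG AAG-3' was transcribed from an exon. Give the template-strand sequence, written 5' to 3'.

5'-CTTCGGTCGCCCTTTAGGCGGAACCCAAGCTTGAACGAAGTCATTGGA-3'

Replace U with T to get the coding DNA strand: TCCAATGACTTCGTTCAAGCTTGGGTTCCGCCTAAAGGGCGACCGAAG. The template strand is its reverse complement (complement AGGTTACTGAAGCAAGTTCGAACCCAAGGCGGATTTCCCGCTGGCTTC, then reverse).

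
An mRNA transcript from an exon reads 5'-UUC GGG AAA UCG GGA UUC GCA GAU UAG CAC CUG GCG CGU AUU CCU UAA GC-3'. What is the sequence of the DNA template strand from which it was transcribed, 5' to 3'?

5′-GCTTAAGGAATACGCGCCAGGTGCTAATCTGCGAATCCCGATTTCCCGAA-3′

Replace U with T to get the coding DNA strand: TTCGGGAAATCGGGATTCGCAGATTAGCACCTGGCGCGTATTCCTTAAGC. The template strand is its reverse complement (complement AAGCCCTTTAGCCCTAAGCGTCTAATCGTGGACCGCGCATAAGGAATTCG, then reverse).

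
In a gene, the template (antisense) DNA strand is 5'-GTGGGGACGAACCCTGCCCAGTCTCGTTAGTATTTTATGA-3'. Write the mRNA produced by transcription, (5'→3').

The mRNA has the sequence of the coding strand (reverse complement of the template) with T→U. Reverse complement of GTGGGGACGAACCCTGCCCAGTCTCGTTAGTATTTTATGA is TCATAAAATACTAACGAGACTGGGCAGGGTTCGTCCCCAC; then T→U.

5'-UCAUAAAAUACUAACGAGACUGGGCAGGGUUCGUCCCCAC-3'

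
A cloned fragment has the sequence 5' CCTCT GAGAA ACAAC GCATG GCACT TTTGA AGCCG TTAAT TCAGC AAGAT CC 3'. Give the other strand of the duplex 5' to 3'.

5'-GGATCTTGCTGAATTAACGGCTTCAAAAGTGCCATGCGTTGTTTCTCAGAGG-3'

Pairing A↔T and G↔C gives GGAGACTCTTTGTTGCGTACCGTGAAAACTTCGGCAATTAAGTCGTTCTAGG, running 3'→5'. Reverse for the 5'→3' convention.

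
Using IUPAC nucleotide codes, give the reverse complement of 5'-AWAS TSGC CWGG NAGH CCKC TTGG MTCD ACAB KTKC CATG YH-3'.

Standard pairs A↔T, G↔C; ambiguity codes pair Y↔R, M↔K, W↔W, S↔S, B↔V, D↔H, N↔N. Complement (TWTSASCGGWCCNTCDGGMGAACCKAGHTGTVMAMGGTACRD), then reverse for 5'→3'.

5'-DRCATGGMAMVTGTHGAKCCAAGMGGDCTNCCWGGCSASTWT-3'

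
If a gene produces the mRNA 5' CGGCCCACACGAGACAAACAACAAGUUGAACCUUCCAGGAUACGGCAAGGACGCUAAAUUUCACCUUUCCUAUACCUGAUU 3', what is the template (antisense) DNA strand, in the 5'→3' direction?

5'-AATCAGGTATAGGAAAGGTGAAATTTAGCGTCCTTGCCGTATCCTGGAAGGTTCAACTTGTTGTTTGTCTCGTGTGGGCCG-3'

Replace U with T to get the coding DNA strand: CGGCCCACACGAGACAAACAACAAGTTGAACCTTCCAGGATACGGCAAGGACGCTAAATTTCACCTTTCCTATACCTGATT. The template strand is its reverse complement (complement GCCGGGTGTGCTCTGTTTGTTGTTCAACTTGGAAGGTCCTATGCCGTTCCTGCGATTTAAAGTGGAAAGGATATGGACTAA, then reverse).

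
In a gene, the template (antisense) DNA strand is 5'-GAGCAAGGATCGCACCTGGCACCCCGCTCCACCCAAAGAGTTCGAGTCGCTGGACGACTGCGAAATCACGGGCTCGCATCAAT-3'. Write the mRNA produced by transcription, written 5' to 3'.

5'-AUUGAUGCGAGCCCGUGAUUUCGCAGUCGUCCAGCGACUCGAACUCUUUGGGUGGAGCGGGGUGCCAGGUGCGAUCCUUGCUC-3'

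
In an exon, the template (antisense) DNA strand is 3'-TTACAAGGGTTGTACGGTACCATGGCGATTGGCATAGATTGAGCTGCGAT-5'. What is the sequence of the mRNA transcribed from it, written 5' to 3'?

Reading the template 3'→5' as shown, RNA polymerase pairs each base (A→U, T→A, G↔C) to build mRNA 5'→3' directly.

5'-AAUGUUCCCAACAUGCCAUGGUACCGCUAACCGUAUCUAACUCGACGCUA-3'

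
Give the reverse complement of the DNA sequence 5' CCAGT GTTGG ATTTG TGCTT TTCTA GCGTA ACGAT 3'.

5'-ATCGTTACGCTAGAAAAGCACAAATCCAACACTGG-3'

Reading the sequence 3'→5' and pairing each base (A↔T, G↔C) gives the reverse complement directly.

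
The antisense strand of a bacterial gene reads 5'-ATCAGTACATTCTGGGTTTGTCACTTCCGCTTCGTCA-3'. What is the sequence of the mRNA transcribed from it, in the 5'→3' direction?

RNA polymerase reads the template 3'→5' and synthesizes mRNA 5'→3' by base-pairing (A→U, T→A, G↔C). The complement of the template is TAGTCATGTAAGACCCAAACAGTGAAGGCGAAGCAGT; antiparallel, so 5'→3' the coding strand is TGACGAAGCGGAAGTGACAAACCCAGAATGTACTGAT. Replace T with U for the mRNA.

5'-UGACGAAGCGGAAGUGACAAACCCAGAAUGUACUGAU-3'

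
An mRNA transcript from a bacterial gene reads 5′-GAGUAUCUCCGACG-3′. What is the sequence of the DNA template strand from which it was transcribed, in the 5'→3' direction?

Replace U with T to get the coding DNA strand: GAGTATCTCCGACG. The template strand is its reverse complement (complement CTCATAGAGGCTGC, then reverse).

5'-CGTCGGAGATACTC-3'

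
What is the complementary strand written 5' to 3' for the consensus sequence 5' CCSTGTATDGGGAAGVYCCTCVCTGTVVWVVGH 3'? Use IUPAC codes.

5′-DCBBWBBACAGBGAGGRBCTTCCCHATACASGG-3′

Standard pairs A↔T, G↔C; ambiguity codes pair Y↔R, W↔W, S↔S, D↔H, V↔B. Complement (GGSACATAHCCCTTCBRGGAGBGACABBWBBCD), then reverse for 5'→3'.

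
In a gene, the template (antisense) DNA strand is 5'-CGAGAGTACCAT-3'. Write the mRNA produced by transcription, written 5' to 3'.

RNA polymerase reads the template 3'→5' and synthesizes mRNA 5'→3' by base-pairing (A→U, T→A, G↔C). The complement of the template is GCTCTCATGGTA; antiparallel, so 5'→3' the coding strand is ATGGTACTCTCG. Replace T with U for the mRNA.

5'-AUGGUACUCUCG-3'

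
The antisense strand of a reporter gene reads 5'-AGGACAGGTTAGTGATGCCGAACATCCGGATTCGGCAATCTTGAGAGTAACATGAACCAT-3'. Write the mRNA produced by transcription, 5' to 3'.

5'-AUGGUUCAUGUUACUCUCAAGAUUGCCGAAUCCGGAUGUUCGGCAUCACUAACCUGUCCU-3'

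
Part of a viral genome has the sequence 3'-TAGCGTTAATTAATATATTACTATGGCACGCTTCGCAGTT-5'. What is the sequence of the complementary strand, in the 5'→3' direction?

5′-ATCGCAATTAATTATATAATGATACCGTGCGAAGCGTCAA-3′

The strand is given 3'→5', so its complement runs 5'→3' in the same left-to-right order: pair each base A↔T, G↔C.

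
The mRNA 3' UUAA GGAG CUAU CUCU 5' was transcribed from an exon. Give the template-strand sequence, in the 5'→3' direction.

5'-AATTCCTCGATAGAGA-3'

Written 5'→3' the mRNA is UCUCUAUCGAGGAAUU, so the coding DNA strand is TCTCTATCGAGGAATT. The template is its reverse complement.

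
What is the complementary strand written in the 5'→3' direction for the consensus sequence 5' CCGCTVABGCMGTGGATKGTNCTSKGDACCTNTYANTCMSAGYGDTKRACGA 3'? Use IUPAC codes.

Standard pairs A↔T, G↔C; ambiguity codes pair R↔Y, M↔K, S↔S, B↔V, D↔H, N↔N. Complement (GGCGABTVCGKCACCTAMCANGASMCHTGGANARTNAGKSTCRCHAMYTGCT), then reverse for 5'→3'.

5'-TCGTYMAHCRCTSKGANTRANAGGTHCMSAGNACMATCCACKGCVTBAGCGG-3'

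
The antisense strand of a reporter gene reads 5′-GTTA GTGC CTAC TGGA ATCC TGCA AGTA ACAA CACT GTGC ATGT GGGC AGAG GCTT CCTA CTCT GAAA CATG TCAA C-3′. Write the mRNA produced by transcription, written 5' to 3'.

5'-GUUGACAUGUUUCAGAGUAGGAAGCCUCUGCCCACAUGCACAGUGUUGUUACUUGCAGGAUUCCAGUAGGCACUAAC-3'

RNA polymerase reads the template 3'→5' and synthesizes mRNA 5'→3' by base-pairing (A→U, T→A, G↔C). The complement of the template is CAATCACGGATGACCTTAGGACGTTCATTGTTGTGACACGTACACCCGTCTCCGAAGGATGAGACTTTGTACAGTTG; antiparallel, so 5'→3' the coding strand is GTTGACATGTTTCAGAGTAGGAAGCCTCTGCCCACATGCACAGTGTTGTTACTTGCAGGATTCCAGTAGGCACTAAC. Replace T with U for the mRNA.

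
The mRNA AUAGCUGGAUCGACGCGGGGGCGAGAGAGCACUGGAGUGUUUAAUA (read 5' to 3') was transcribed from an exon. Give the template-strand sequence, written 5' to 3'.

5'-TATTAAACACTCCAGTGCTCTCTCGCCCCCGCGTCGATCCAGCTAT-3'

Replace U with T to get the coding DNA strand: ATAGCTGGATCGACGCGGGGGCGAGAGAGCACTGGAGTGTTTAATA. The template strand is its reverse complement (complement TATCGACCTAGCTGCGCCCCCGCTCTCTCGTGACCTCACAAATTAT, then reverse).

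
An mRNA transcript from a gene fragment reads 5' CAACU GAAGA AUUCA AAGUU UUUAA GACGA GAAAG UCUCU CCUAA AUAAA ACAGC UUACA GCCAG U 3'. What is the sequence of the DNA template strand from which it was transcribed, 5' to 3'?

5'-ACTGGCTGTAAGCTGTTTTATTTAGGAGAGACTTTCTCGTCTTAAAAACTTTGAATTCTTCAGTTG-3'

Replace U with T to get the coding DNA strand: CAACTGAAGAATTCAAAGTTTTTAAGACGAGAAAGTCTCTCCTAAATAAAACAGCTTACAGCCAGT. The template strand is its reverse complement (complement GTTGACTTCTTAAGTTTCAAAAATTCTGCTCTTTCAGAGAGGATTTATTTTGTCGAATGTCGGTCA, then reverse).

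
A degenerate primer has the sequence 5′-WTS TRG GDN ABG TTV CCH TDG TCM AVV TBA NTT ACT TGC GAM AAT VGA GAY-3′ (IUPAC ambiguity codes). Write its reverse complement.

5′-RTCTCBATTKTCGCAAGTAANTVABBTKGACHADGGBAACVTNHCCYASAW-3′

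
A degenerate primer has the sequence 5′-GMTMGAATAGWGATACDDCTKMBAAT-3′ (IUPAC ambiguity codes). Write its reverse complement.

5'-ATTVKMAGHHGTATCWCTATTCKAKC-3'

Standard pairs A↔T, G↔C; ambiguity codes pair M↔K, W↔W, B↔V, D↔H. Complement (CKAKCTTATCWCTATGHHGAMKVTTA), then reverse for 5'→3'.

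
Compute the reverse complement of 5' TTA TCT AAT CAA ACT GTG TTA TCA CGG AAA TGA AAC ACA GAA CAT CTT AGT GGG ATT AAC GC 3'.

Complement each base (A↔T, G↔C): AATAGATTAGTTTGACACAATAGTGCCTTTACTTTGTGTCTTGTAGAATCACCCTAATTGCG. Then reverse.

5'-GCGTTAATCCCACTAAGATGTTCTGTGTTTCATTTCCGTGATAACACAGTTTGATTAGATAA-3'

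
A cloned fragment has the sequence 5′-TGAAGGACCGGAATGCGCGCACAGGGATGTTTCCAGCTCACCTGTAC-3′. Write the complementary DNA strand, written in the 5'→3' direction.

5'-GTACAGGTGAGCTGGAAACATCCCTGTGCGCGCATTCCGGTCCTTCA-3'

The complement of TGAAGGACCGGAATGCGCGCACAGGGATGTTTCCAGCTCACCTGTAC is ACTTCCTGGCCTTACGCGCGTGTCCCTACAAAGGTCGAGTGGACATG (A↔T, G↔C). DNA strands are antiparallel, so the complementary strand runs 3'→5'; reversing gives the 5'→3' form.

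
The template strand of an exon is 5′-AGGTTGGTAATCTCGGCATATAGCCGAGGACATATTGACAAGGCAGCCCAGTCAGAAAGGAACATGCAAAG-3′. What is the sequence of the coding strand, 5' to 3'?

The coding strand is complementary and antiparallel to the template: take the complement (A↔T, G↔C) and reverse.

5′-CTTTGCATGTTCCTTTCTGACTGGGCTGCCTTGTCAATATGTCCTCGGCTATATGCCGAGATTACCAACCT-3′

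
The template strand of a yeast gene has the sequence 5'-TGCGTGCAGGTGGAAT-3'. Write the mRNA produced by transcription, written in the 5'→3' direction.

The mRNA has the sequence of the coding strand (reverse complement of the template) with T→U. Reverse complement of TGCGTGCAGGTGGAAT is ATTCCACCTGCACGCA; then T→U.

5'-AUUCCACCUGCACGCA-3'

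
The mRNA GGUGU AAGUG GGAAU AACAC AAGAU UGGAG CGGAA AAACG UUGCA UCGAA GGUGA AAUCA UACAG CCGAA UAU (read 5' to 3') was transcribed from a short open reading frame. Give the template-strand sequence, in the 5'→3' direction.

5'-ATATTCGGCTGTATGATTTCACCTTCGATGCAACGTTTTTCCGCTCCAATCTTGTGTTATTCCCACTTACACC-3'

Replace U with T to get the coding DNA strand: GGTGTAAGTGGGAATAACACAAGATTGGAGCGGAAAAACGTTGCATCGAAGGTGAAATCATACAGCCGAATAT. The template strand is its reverse complement (complement CCACATTCACCCTTATTGTGTTCTAACCTCGCCTTTTTGCAACGTAGCTTCCACTTTAGTATGTCGGCTTATA, then reverse).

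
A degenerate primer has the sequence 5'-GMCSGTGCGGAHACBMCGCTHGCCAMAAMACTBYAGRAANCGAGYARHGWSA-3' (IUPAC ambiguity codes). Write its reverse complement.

Standard pairs A↔T, G↔C; ambiguity codes pair R↔Y, M↔K, W↔W, S↔S, B↔V, H↔D, N↔N. Complement (CKGSCACGCCTDTGVKGCGADCGGTKTTKTGAVRTCYTTNGCTCRTYDCWST), then reverse for 5'→3'.

5′-TSWCDYTRCTCGNTTYCTRVAGTKTTKTGGCDAGCGKVGTDTCCGCACSGKC-3′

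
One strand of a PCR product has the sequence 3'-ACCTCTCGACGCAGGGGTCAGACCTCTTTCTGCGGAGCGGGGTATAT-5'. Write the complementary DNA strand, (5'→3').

5'-TGGAGAGCTGCGTCCCCAGTCTGGAGAAAGACGCCTCGCCCCATATA-3'

The strand is given 3'→5', so its complement runs 5'→3' in the same left-to-right order: pair each base A↔T, G↔C.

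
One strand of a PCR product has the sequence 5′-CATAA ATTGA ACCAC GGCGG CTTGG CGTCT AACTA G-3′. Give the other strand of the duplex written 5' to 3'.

The complement of CATAAATTGAACCACGGCGGCTTGGCGTCTAACTAG is GTATTTAACTTGGTGCCGCCGAACCGCAGATTGATC (A↔T, G↔C). DNA strands are antiparallel, so the complementary strand runs 3'→5'; reversing gives the 5'→3' form.

5'-CTAGTTAGACGCCAAGCCGCCGTGGTTCAATTTATG-3'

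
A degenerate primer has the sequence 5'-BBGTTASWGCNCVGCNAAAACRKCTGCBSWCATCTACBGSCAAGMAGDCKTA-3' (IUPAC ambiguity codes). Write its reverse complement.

Standard pairs A↔T, G↔C; ambiguity codes pair R↔Y, M↔K, W↔W, S↔S, B↔V, D↔H, N↔N. Complement (VVCAATSWCGNGBCGNTTTTGYMGACGVSWGTAGATGVCSGTTCKTCHGMAT), then reverse for 5'→3'.

5'-TAMGHCTKCTTGSCVGTAGATGWSVGCAGMYGTTTTNGCBGNGCWSTAACVV-3'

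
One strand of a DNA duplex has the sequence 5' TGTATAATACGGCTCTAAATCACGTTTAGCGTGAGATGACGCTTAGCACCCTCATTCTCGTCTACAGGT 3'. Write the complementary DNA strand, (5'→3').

Pairing A↔T and G↔C gives ACATATTATGCCGAGATTTAGTGCAAATCGCACTCTACTGCGAATCGTGGGAGTAAGAGCAGATGTCCA, running 3'→5'. Reverse for the 5'→3' convention.

5'-ACCTGTAGACGAGAATGAGGGTGCTAAGCGTCATCTCACGCTAAACGTGATTTAGAGCCGTATTATACA-3'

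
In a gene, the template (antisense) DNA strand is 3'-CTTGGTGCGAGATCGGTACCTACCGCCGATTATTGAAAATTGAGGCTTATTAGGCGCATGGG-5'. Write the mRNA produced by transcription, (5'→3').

5'-GAACCACGCUCUAGCCAUGGAUGGCGGCUAAUAACUUUUAACUCCGAAUAAUCCGCGUACCC-3'

Reading the template 3'→5' as shown, RNA polymerase pairs each base (A→U, T→A, G↔C) to build mRNA 5'→3' directly.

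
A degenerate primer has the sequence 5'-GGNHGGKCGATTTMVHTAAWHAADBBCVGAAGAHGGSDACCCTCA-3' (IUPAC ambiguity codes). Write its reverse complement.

Standard pairs A↔T, G↔C; ambiguity codes pair M↔K, W↔W, S↔S, B↔V, D↔H, N↔N. Complement (CCNDCCMGCTAAAKBDATTWDTTHVVGBCTTCTDCCSHTGGGAGT), then reverse for 5'→3'.

5'-TGAGGGTHSCCDTCTTCBGVVHTTDWTTADBKAAATCGMCCDNCC-3'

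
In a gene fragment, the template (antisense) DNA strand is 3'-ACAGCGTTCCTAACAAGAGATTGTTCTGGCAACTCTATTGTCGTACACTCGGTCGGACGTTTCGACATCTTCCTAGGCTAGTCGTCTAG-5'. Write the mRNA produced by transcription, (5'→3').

5'-UGUCGCAAGGAUUGUUCUCUAACAAGACCGUUGAGAUAACAGCAUGUGAGCCAGCCUGCAAAGCUGUAGAAGGAUCCGAUCAGCAGAUC-3'

Reading the template 3'→5' as shown, RNA polymerase pairs each base (A→U, T→A, G↔C) to build mRNA 5'→3' directly.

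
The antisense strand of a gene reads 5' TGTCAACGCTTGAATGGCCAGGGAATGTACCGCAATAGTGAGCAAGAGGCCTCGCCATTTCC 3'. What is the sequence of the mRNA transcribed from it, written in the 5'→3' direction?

5'-GGAAAUGGCGAGGCCUCUUGCUCACUAUUGCGGUACAUUCCCUGGCCAUUCAAGCGUUGACA-3'

RNA polymerase reads the template 3'→5' and synthesizes mRNA 5'→3' by base-pairing (A→U, T→A, G↔C). The complement of the template is ACAGTTGCGAACTTACCGGTCCCTTACATGGCGTTATCACTCGTTCTCCGGAGCGGTAAAGG; antiparallel, so 5'→3' the coding strand is GGAAATGGCGAGGCCTCTTGCTCACTATTGCGGTACATTCCCTGGCCATTCAAGCGTTGACA. Replace T with U for the mRNA.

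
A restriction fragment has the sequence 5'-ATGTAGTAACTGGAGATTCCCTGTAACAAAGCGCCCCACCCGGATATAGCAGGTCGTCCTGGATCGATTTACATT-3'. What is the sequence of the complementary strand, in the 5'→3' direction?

5'-AATGTAAATCGATCCAGGACGACCTGCTATATCCGGGTGGGGCGCTTTGTTACAGGGAATCTCCAGTTACTACAT-3'

The complement of ATGTAGTAACTGGAGATTCCCTGTAACAAAGCGCCCCACCCGGATATAGCAGGTCGTCCTGGATCGATTTACATT is TACATCATTGACCTCTAAGGGACATTGTTTCGCGGGGTGGGCCTATATCGTCCAGCAGGACCTAGCTAAATGTAA (A↔T, G↔C). DNA strands are antiparallel, so the complementary strand runs 3'→5'; reversing gives the 5'→3' form.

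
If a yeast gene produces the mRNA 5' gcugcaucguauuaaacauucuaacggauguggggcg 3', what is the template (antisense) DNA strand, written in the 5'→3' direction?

5'-CGCCCCACATCCGTTAGAATGTTTAATACGATGCAGC-3'

Replace U with T to get the coding DNA strand: GCTGCATCGTATTAAACATTCTAACGGATGTGGGGCG. The template strand is its reverse complement (complement CGACGTAGCATAATTTGTAAGATTGCCTACACCCCGC, then reverse).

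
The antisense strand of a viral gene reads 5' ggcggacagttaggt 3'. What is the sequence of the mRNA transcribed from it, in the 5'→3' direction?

The mRNA has the sequence of the coding strand (reverse complement of the template) with T→U. Reverse complement of GGCGGACAGTTAGGT is ACCTAACTGTCCGCC; then T→U.

5'-ACCUAACUGUCCGCC-3'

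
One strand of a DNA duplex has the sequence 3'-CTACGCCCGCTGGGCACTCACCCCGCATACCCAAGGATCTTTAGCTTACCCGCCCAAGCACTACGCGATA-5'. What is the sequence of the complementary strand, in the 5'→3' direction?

The strand is given 3'→5', so its complement runs 5'→3' in the same left-to-right order: pair each base A↔T, G↔C.

5′-GATGCGGGCGACCCGTGAGTGGGGCGTATGGGTTCCTAGAAATCGAATGGGCGGGTTCGTGATGCGCTAT-3′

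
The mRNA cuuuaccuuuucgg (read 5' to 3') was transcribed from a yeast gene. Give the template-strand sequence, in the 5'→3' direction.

5′-CCGAAAAGGTAAAG-3′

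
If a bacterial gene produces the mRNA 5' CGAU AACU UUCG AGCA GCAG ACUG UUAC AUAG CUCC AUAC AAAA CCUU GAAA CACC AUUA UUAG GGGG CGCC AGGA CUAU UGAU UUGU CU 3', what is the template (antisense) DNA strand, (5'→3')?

Replace U with T to get the coding DNA strand: CGATAACTTTCGAGCAGCAGACTGTTACATAGCTCCATACAAAACCTTGAAACACCATTATTAGGGGGCGCCAGGACTATTGATTTGTCT. The template strand is its reverse complement (complement GCTATTGAAAGCTCGTCGTCTGACAATGTATCGAGGTATGTTTTGGAACTTTGTGGTAATAATCCCCCGCGGTCCTGATAACTAAACAGA, then reverse).

5'-AGACAAATCAATAGTCCTGGCGCCCCCTAATAATGGTGTTTCAAGGTTTTGTATGGAGCTATGTAACAGTCTGCTGCTCGAAAGTTATCG-3'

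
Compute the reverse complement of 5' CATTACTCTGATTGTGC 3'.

Reading the sequence 3'→5' and pairing each base (A↔T, G↔C) gives the reverse complement directly.

5'-GCACAATCAGAGTAATG-3'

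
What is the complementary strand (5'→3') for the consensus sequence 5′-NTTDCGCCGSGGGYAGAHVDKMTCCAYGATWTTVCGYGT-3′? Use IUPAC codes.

5'-ACRCGBAAWATCRTGGAKMHBDTCTRCCCSCGGCGHAAN-3'

Standard pairs A↔T, G↔C; ambiguity codes pair Y↔R, M↔K, W↔W, S↔S, D↔H, V↔B, N↔N. Complement (NAAHGCGGCSCCCRTCTDBHMKAGGTRCTAWAABGCRCA), then reverse for 5'→3'.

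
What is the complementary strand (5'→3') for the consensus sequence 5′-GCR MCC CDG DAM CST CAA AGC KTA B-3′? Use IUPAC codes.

5′-VTAMGCTTTGASGKTHCHGGGKYGC-3′

Standard pairs A↔T, G↔C; ambiguity codes pair R↔Y, M↔K, S↔S, B↔V, D↔H. Complement (CGYKGGGHCHTKGSAGTTTCGMATV), then reverse for 5'→3'.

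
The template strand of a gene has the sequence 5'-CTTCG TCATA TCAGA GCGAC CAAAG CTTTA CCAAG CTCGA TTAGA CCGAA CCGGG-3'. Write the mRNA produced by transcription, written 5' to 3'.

RNA polymerase reads the template 3'→5' and synthesizes mRNA 5'→3' by base-pairing (A→U, T→A, G↔C). The complement of the template is GAAGCAGTATAGTCTCGCTGGTTTCGAAATGGTTCGAGCTAATCTGGCTTGGCCC; antiparallel, so 5'→3' the coding strand is CCCGGTTCGGTCTAATCGAGCTTGGTAAAGCTTTGGTCGCTCTGATATGACGAAG. Replace T with U for the mRNA.

5′-CCCGGUUCGGUCUAAUCGAGCUUGGUAAAGCUUUGGUCGCUCUGAUAUGACGAAG-3′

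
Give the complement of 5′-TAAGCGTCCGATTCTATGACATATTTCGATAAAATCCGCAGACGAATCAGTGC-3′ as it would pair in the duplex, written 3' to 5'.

Base-pairing A↔T, G↔C gives the complement. The complementary strand is antiparallel, so paired with a 5'→3' strand it runs 3'→5'.

3'-ATTCGCAGGCTAAGATACTGTATAAAGCTATTTTAGGCGTCTGCTTAGTCACG-5'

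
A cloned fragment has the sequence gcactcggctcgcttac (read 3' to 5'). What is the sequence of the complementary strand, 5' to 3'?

5′-CGTGAGCCGAGCGAATG-3′

The strand is given 3'→5', so its complement runs 5'→3' in the same left-to-right order: pair each base A↔T, G↔C.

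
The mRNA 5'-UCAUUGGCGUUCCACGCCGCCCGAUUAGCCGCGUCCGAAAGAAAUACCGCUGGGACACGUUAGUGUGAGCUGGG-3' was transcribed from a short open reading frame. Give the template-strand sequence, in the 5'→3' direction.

Replace U with T to get the coding DNA strand: TCATTGGCGTTCCACGCCGCCCGATTAGCCGCGTCCGAAAGAAATACCGCTGGGACACGTTAGTGTGAGCTGGG. The template strand is its reverse complement (complement AGTAACCGCAAGGTGCGGCGGGCTAATCGGCGCAGGCTTTCTTTATGGCGACCCTGTGCAATCACACTCGACCC, then reverse).

5'-CCCAGCTCACACTAACGTGTCCCAGCGGTATTTCTTTCGGACGCGGCTAATCGGGCGGCGTGGAACGCCAATGA-3'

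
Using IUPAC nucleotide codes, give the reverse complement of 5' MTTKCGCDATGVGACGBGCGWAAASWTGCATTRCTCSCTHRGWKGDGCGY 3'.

5'-RCGCHCMWCYDAGSGAGYAATGCAWSTTTWCGCVCGTCBCATHGCGMAAK-3'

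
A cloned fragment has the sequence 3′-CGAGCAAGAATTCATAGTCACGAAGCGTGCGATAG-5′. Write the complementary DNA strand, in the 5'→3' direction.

5'-GCTCGTTCTTAAGTATCAGTGCTTCGCACGCTATC-3'

The strand is given 3'→5', so its complement runs 5'→3' in the same left-to-right order: pair each base A↔T, G↔C.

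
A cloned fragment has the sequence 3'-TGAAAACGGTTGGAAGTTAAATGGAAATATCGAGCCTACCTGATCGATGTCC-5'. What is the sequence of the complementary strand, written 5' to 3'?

The strand is given 3'→5', so its complement runs 5'→3' in the same left-to-right order: pair each base A↔T, G↔C.

5'-ACTTTTGCCAACCTTCAATTTACCTTTATAGCTCGGATGGACTAGCTACAGG-3'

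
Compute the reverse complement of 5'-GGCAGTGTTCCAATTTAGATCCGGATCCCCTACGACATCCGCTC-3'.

Complement each base (A↔T, G↔C): CCGTCACAAGGTTAAATCTAGGCCTAGGGGATGCTGTAGGCGAG. Then reverse.

5'-GAGCGGATGTCGTAGGGGATCCGGATCTAAATTGGAACACTGCC-3'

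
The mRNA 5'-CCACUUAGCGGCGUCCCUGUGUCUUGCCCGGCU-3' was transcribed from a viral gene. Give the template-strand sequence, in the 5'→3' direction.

Replace U with T to get the coding DNA strand: CCACTTAGCGGCGTCCCTGTGTCTTGCCCGGCT. The template strand is its reverse complement (complement GGTGAATCGCCGCAGGGACACAGAACGGGCCGA, then reverse).

5′-AGCCGGGCAAGACACAGGGACGCCGCTAAGTGG-3′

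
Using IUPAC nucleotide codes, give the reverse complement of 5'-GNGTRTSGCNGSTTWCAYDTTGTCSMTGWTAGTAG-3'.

5'-CTACTAWCAKSGACAAHRTGWAASCNGCSAYACNC-3'

Standard pairs A↔T, G↔C; ambiguity codes pair R↔Y, M↔K, W↔W, S↔S, D↔H, N↔N. Complement (CNCAYASCGNCSAAWGTRHAACAGSKACWATCATC), then reverse for 5'→3'.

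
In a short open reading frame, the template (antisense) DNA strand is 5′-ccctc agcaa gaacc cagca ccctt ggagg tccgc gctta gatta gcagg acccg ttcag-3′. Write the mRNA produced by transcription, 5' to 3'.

RNA polymerase reads the template 3'→5' and synthesizes mRNA 5'→3' by base-pairing (A→U, T→A, G↔C). The complement of the template is GGGAGTCGTTCTTGGGTCGTGGGAACCTCCAGGCGCGAATCTAATCGTCCTGGGCAAGTC; antiparallel, so 5'→3' the coding strand is CTGAACGGGTCCTGCTAATCTAAGCGCGGACCTCCAAGGGTGCTGGGTTCTTGCTGAGGG. Replace T with U for the mRNA.

5'-CUGAACGGGUCCUGCUAAUCUAAGCGCGGACCUCCAAGGGUGCUGGGUUCUUGCUGAGGG-3'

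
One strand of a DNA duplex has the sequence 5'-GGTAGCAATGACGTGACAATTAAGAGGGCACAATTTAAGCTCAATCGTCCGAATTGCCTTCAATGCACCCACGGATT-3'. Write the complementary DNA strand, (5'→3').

5'-AATCCGTGGGTGCATTGAAGGCAATTCGGACGATTGAGCTTAAATTGTGCCCTCTTAATTGTCACGTCATTGCTACC-3'

The complement of GGTAGCAATGACGTGACAATTAAGAGGGCACAATTTAAGCTCAATCGTCCGAATTGCCTTCAATGCACCCACGGATT is CCATCGTTACTGCACTGTTAATTCTCCCGTGTTAAATTCGAGTTAGCAGGCTTAACGGAAGTTACGTGGGTGCCTAA (A↔T, G↔C). DNA strands are antiparallel, so the complementary strand runs 3'→5'; reversing gives the 5'→3' form.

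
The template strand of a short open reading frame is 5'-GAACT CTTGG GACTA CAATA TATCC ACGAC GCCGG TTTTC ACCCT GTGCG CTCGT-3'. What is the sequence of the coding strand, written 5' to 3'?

The coding strand is complementary and antiparallel to the template: take the complement (A↔T, G↔C) and reverse.

5'-ACGAGCGCACAGGGTGAAAACCGGCGTCGTGGATATATTGTAGTCCCAAGAGTTC-3'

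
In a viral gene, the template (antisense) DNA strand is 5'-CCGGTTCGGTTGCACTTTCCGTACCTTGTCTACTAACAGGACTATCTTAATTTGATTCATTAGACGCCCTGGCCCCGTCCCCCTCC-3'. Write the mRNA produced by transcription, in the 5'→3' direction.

5'-GGAGGGGGACGGGGCCAGGGCGUCUAAUGAAUCAAAUUAAGAUAGUCCUGUUAGUAGACAAGGUACGGAAAGUGCAACCGAACCGG-3'

RNA polymerase reads the template 3'→5' and synthesizes mRNA 5'→3' by base-pairing (A→U, T→A, G↔C). The complement of the template is GGCCAAGCCAACGTGAAAGGCATGGAACAGATGATTGTCCTGATAGAATTAAACTAAGTAATCTGCGGGACCGGGGCAGGGGGAGG; antiparallel, so 5'→3' the coding strand is GGAGGGGGACGGGGCCAGGGCGTCTAATGAATCAAATTAAGATAGTCCTGTTAGTAGACAAGGTACGGAAAGTGCAACCGAACCGG. Replace T with U for the mRNA.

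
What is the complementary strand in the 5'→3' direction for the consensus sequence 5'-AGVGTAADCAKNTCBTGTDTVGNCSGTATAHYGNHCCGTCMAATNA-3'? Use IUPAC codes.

Standard pairs A↔T, G↔C; ambiguity codes pair Y↔R, M↔K, S↔S, B↔V, D↔H, N↔N. Complement (TCBCATTHGTMNAGVACAHABCNGSCATATDRCNDGGCAGKTTANT), then reverse for 5'→3'.

5'-TNATTKGACGGDNCRDTATACSGNCBAHACAVGANMTGHTTACBCT-3'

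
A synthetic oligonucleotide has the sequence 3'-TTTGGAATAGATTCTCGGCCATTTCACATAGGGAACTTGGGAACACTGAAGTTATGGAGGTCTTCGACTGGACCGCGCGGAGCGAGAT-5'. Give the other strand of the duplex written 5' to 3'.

The strand is given 3'→5', so its complement runs 5'→3' in the same left-to-right order: pair each base A↔T, G↔C.

5'-AAACCTTATCTAAGAGCCGGTAAAGTGTATCCCTTGAACCCTTGTGACTTCAATACCTCCAGAAGCTGACCTGGCGCGCCTCGCTCTA-3'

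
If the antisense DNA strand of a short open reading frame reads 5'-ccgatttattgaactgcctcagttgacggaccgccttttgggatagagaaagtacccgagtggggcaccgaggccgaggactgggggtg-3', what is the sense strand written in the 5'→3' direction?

5'-CACCCCCAGTCCTCGGCCTCGGTGCCCCACTCGGGTACTTTCTCTATCCCAAAAGGCGGTCCGTCAACTGAGGCAGTTCAATAAATCGG-3'

The coding strand is complementary and antiparallel to the template: take the complement (A↔T, G↔C) and reverse.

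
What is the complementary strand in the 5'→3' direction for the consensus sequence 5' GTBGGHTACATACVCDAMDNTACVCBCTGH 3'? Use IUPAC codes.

Standard pairs A↔T, G↔C; ambiguity codes pair M↔K, B↔V, D↔H, N↔N. Complement (CAVCCDATGTATGBGHTKHNATGBGVGACD), then reverse for 5'→3'.

5′-DCAGVGBGTANHKTHGBGTATGTADCCVAC-3′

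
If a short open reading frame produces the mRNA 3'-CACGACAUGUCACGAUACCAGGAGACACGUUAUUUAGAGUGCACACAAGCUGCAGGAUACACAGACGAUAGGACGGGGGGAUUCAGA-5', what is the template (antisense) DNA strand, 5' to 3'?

Written 5'→3' the mRNA is AGACUUAGGGGGGCAGGAUAGCAGACACAUAGGACGUCGAACACACGUGAGAUUUAUUGCACAGAGGACCAUAGCACUGUACAGCAC, so the coding DNA strand is AGACTTAGGGGGGCAGGATAGCAGACACATAGGACGTCGAACACACGTGAGATTTATTGCACAGAGGACCATAGCACTGTACAGCAC. The template is its reverse complement.

5'-GTGCTGTACAGTGCTATGGTCCTCTGTGCAATAAATCTCACGTGTGTTCGACGTCCTATGTGTCTGCTATCCTGCCCCCCTAAGTCT-3'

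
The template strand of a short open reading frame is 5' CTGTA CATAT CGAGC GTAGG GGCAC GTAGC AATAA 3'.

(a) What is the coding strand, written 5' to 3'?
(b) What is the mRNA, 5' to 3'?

(a) 5'-TTATTGCTACGTGCCCCTACGCTCGATATGTACAG-3'
(b) 5'-UUAUUGCUACGUGCCCCUACGCUCGAUAUGUACAG-3'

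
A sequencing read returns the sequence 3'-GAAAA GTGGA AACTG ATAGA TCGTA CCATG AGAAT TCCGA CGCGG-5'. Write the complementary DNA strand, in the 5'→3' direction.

5'-CTTTTCACCTTTGACTATCTAGCATGGTACTCTTAAGGCTGCGCC-3'

The strand is given 3'→5', so its complement runs 5'→3' in the same left-to-right order: pair each base A↔T, G↔C.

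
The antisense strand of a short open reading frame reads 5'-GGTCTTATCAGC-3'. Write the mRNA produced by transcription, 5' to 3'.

5'-GCUGAUAAGACC-3'

The mRNA has the sequence of the coding strand (reverse complement of the template) with T→U. Reverse complement of GGTCTTATCAGC is GCTGATAAGACC; then T→U.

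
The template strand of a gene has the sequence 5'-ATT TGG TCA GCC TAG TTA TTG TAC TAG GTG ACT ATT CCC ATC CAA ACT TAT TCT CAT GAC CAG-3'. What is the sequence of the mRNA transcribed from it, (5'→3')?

5'-CUGGUCAUGAGAAUAAGUUUGGAUGGGAAUAGUCACCUAGUACAAUAACUAGGCUGACCAAAU-3'

RNA polymerase reads the template 3'→5' and synthesizes mRNA 5'→3' by base-pairing (A→U, T→A, G↔C). The complement of the template is TAAACCAGTCGGATCAATAACATGATCCACTGATAAGGGTAGGTTTGAATAAGAGTACTGGTC; antiparallel, so 5'→3' the coding strand is CTGGTCATGAGAATAAGTTTGGATGGGAATAGTCACCTAGTACAATAACTAGGCTGACCAAAT. Replace T with U for the mRNA.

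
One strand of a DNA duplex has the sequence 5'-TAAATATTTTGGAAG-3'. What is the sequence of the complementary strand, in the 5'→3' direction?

5′-CTTCCAAAATATTTA-3′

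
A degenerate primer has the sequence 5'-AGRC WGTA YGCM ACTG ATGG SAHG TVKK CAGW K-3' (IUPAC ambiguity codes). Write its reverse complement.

5'-MWCTGMMBACDTSCCATCAGTKGCRTACWGYCT-3'

Standard pairs A↔T, G↔C; ambiguity codes pair R↔Y, M↔K, W↔W, S↔S, H↔D, V↔B. Complement (TCYGWCATRCGKTGACTACCSTDCABMMGTCWM), then reverse for 5'→3'.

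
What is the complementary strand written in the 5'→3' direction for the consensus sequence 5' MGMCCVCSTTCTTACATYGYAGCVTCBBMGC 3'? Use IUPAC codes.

Standard pairs A↔T, G↔C; ambiguity codes pair Y↔R, M↔K, S↔S, B↔V. Complement (KCKGGBGSAAGAATGTARCRTCGBAGVVKCG), then reverse for 5'→3'.

5'-GCKVVGABGCTRCRATGTAAGAASGBGGKCK-3'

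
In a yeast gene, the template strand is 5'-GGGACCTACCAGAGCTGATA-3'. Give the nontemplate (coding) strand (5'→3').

5'-TATCAGCTCTGGTAGGTCCC-3'

The coding strand is complementary and antiparallel to the template: take the complement (A↔T, G↔C) and reverse.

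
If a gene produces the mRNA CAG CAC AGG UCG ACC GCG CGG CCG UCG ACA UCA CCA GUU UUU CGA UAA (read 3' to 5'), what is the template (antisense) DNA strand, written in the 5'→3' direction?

5'-GTCGTGTCCAGCTGGCGCGCCGGCAGCTGTAGTGGTCAAAAAGCTATT-3'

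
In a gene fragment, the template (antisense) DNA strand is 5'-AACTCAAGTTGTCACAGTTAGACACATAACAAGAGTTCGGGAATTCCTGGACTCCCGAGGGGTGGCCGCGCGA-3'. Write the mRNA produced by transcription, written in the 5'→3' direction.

RNA polymerase reads the template 3'→5' and synthesizes mRNA 5'→3' by base-pairing (A→U, T→A, G↔C). The complement of the template is TTGAGTTCAACAGTGTCAATCTGTGTATTGTTCTCAAGCCCTTAAGGACCTGAGGGCTCCCCACCGGCGCGCT; antiparallel, so 5'→3' the coding strand is TCGCGCGGCCACCCCTCGGGAGTCCAGGAATTCCCGAACTCTTGTTATGTGTCTAACTGTGACAACTTGAGTT. Replace T with U for the mRNA.

5'-UCGCGCGGCCACCCCUCGGGAGUCCAGGAAUUCCCGAACUCUUGUUAUGUGUCUAACUGUGACAACUUGAGUU-3'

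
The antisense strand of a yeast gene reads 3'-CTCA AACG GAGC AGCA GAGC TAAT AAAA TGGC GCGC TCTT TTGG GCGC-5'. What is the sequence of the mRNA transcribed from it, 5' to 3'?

Reading the template 3'→5' as shown, RNA polymerase pairs each base (A→U, T→A, G↔C) to build mRNA 5'→3' directly.

5'-GAGUUUGCCUCGUCGUCUCGAUUAUUUUACCGCGCGAGAAAACCCGCG-3'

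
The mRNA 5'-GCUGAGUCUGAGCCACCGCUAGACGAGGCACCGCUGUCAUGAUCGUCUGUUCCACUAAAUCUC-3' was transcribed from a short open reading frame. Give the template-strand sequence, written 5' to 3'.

5'-GAGATTTAGTGGAACAGACGATCATGACAGCGGTGCCTCGTCTAGCGGTGGCTCAGACTCAGC-3'

Replace U with T to get the coding DNA strand: GCTGAGTCTGAGCCACCGCTAGACGAGGCACCGCTGTCATGATCGTCTGTTCCACTAAATCTC. The template strand is its reverse complement (complement CGACTCAGACTCGGTGGCGATCTGCTCCGTGGCGACAGTACTAGCAGACAAGGTGATTTAGAG, then reverse).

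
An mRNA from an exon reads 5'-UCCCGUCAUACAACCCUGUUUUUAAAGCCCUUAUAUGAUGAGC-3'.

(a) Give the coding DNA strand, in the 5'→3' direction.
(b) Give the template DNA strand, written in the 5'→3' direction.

(a) 5'-TCCCGTCATACAACCCTGTTTTTAAAGCCCTTATATGATGAGC-3'
(b) 5′-GCTCATCATATAAGGGCTTTAAAAACAGGGTTGTATGACGGGA-3′

(a) The coding strand matches the mRNA with U→T.
(b) The template strand is the reverse complement of the coding strand.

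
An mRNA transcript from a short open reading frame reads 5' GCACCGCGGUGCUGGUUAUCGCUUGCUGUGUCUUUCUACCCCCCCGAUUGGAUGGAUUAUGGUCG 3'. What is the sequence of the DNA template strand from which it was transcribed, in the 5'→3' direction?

Replace U with T to get the coding DNA strand: GCACCGCGGTGCTGGTTATCGCTTGCTGTGTCTTTCTACCCCCCCGATTGGATGGATTATGGTCG. The template strand is its reverse complement (complement CGTGGCGCCACGACCAATAGCGAACGACACAGAAAGATGGGGGGGCTAACCTACCTAATACCAGC, then reverse).

5'-CGACCATAATCCATCCAATCGGGGGGGTAGAAAGACACAGCAAGCGATAACCAGCACCGCGGTGC-3'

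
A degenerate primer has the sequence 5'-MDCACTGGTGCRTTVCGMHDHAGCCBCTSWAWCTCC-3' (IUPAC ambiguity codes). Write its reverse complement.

Standard pairs A↔T, G↔C; ambiguity codes pair R↔Y, M↔K, W↔W, S↔S, B↔V, D↔H. Complement (KHGTGACCACGYAABGCKDHDTCGGVGASWTWGAGG), then reverse for 5'→3'.

5'-GGAGWTWSAGVGGCTDHDKCGBAAYGCACCAGTGHK-3'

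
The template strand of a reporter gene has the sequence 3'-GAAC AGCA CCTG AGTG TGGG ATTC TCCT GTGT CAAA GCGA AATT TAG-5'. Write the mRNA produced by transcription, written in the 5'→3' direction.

5'-CUUGUCGUGGACUCACACCCUAAGAGGACACAGUUUCGCUUUAAAUC-3'

Reading the template 3'→5' as shown, RNA polymerase pairs each base (A→U, T→A, G↔C) to build mRNA 5'→3' directly.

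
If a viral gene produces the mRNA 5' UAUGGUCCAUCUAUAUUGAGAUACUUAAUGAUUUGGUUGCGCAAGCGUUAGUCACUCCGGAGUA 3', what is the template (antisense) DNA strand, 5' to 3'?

5'-TACTCCGGAGTGACTAACGCTTGCGCAACCAAATCATTAAGTATCTCAATATAGATGGACCATA-3'

Replace U with T to get the coding DNA strand: TATGGTCCATCTATATTGAGATACTTAATGATTTGGTTGCGCAAGCGTTAGTCACTCCGGAGTA. The template strand is its reverse complement (complement ATACCAGGTAGATATAACTCTATGAATTACTAAACCAACGCGTTCGCAATCAGTGAGGCCTCAT, then reverse).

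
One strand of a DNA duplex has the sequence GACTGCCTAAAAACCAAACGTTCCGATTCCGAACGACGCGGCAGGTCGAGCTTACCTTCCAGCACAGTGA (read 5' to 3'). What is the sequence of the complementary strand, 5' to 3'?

5'-TCACTGTGCTGGAAGGTAAGCTCGACCTGCCGCGTCGTTCGGAATCGGAACGTTTGGTTTTTAGGCAGTC-3'

The complement of GACTGCCTAAAAACCAAACGTTCCGATTCCGAACGACGCGGCAGGTCGAGCTTACCTTCCAGCACAGTGA is CTGACGGATTTTTGGTTTGCAAGGCTAAGGCTTGCTGCGCCGTCCAGCTCGAATGGAAGGTCGTGTCACT (A↔T, G↔C). DNA strands are antiparallel, so the complementary strand runs 3'→5'; reversing gives the 5'→3' form.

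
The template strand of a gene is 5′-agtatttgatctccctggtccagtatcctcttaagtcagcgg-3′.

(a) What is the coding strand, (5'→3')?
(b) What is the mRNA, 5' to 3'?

(a) 5'-CCGCTGACTTAAGAGGATACTGGACCAGGGAGATCAAATACT-3'
(b) 5′-CCGCUGACUUAAGAGGAUACUGGACCAGGGAGAUCAAAUACU-3′

(a) The coding strand is the reverse complement of the template: complement TCATAAACTAGAGGGACCAGGTCATAGGAGAATTCAGTCGCC, then reverse.
(b) mRNA has the coding-strand sequence with T→U.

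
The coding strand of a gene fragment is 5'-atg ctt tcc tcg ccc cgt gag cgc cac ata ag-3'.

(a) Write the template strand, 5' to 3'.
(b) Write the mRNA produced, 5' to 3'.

(a) 5'-CTTATGTGGCGCTCACGGGGCGAGGAAAGCAT-3'
(b) 5'-AUGCUUUCCUCGCCCCGUGAGCGCCACAUAAG-3'

(a) The template strand is the reverse complement of the coding strand: complement TACGAAAGGAGCGGGGCACTCGCGGTGTATTC, then reverse.
(b) mRNA matches the coding strand with T→U.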